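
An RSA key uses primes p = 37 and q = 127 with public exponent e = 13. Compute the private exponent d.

φ(n) = (p−1)(q−1) = 36·126 = 4536.
Need d with 13·d ≡ 1 (mod 4536). Apply the extended Euclidean algorithm:
4536 = 348·13 + 12
13 = 1·12 + 1
12 = 12·1 + 0
Back-substitute:
1 = 13 − 12
1 = −4536 + 349·13
So 13·349 ≡ 1 (mod 4536), hence d = 349.

349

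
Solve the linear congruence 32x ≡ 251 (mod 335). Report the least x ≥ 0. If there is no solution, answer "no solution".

123

First find gcd(32, 335):
335 = 10*32 + 15
32 = 2*15 + 2
15 = 7*2 + 1
2 = 2*1 + 0
gcd = 1, so a unique solution mod 335 exists.
Back-substitute for the Bézout coefficients:
1 = 15 − 7·2
1 = −7·32 + 15·15
1 = 15·335 − 157·32
So 32·(-157) ≡ 1 (mod 335), giving 32⁻¹ ≡ 178.
x ≡ 32⁻¹·251 ≡ 178·251 ≡ 123 (mod 335).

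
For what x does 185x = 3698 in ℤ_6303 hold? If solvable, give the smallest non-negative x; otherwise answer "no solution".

First find gcd(185, 6303):
6303 = 34×185 + 13
185 = 14×13 + 3
13 = 4×3 + 1
3 = 3×1 + 0
gcd = 1, so a unique solution mod 6303 exists.
Back-substitute for the Bézout coefficients:
1 = 13 − 4·3
1 = −4·185 + 57·13
1 = 57·6303 − 1942·185
So 185·(-1942) ≡ 1 (mod 6303), giving 185⁻¹ ≡ 4361.
x ≡ 185⁻¹·3698 ≡ 4361·3698 ≡ 3904 (mod 6303).

3904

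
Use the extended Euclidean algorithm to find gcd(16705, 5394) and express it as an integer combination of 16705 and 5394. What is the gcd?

Apply Euclid's algorithm to 16705 and 5394:
16705 = 3*5394 + 523
5394 = 10*523 + 164
523 = 3*164 + 31
164 = 5*31 + 9
31 = 3*9 + 4
9 = 2*4 + 1
4 = 4*1 + 0
gcd(16705, 5394) = 1.
Working backward:
1 = 9 − 2·4
1 = −2·31 + 7·9
1 = 7·164 − 37·31
1 = −37·523 + 118·164
1 = 118·5394 − 1217·523
1 = −1217·16705 + 3769·5394
So 1 = (-1217)·16705 + (3769)·5394.

1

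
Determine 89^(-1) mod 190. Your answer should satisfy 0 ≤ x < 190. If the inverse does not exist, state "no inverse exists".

Extended Euclidean algorithm:
190 = 2*89 + 12
89 = 7*12 + 5
12 = 2*5 + 2
5 = 2*2 + 1
2 = 2*1 + 0
gcd = 1, so the inverse exists. Back-substitute:
1 = 5 − 2·2
1 = −2·12 + 5·5
1 = 5·89 − 37·12
1 = −37·190 + 79·89
So 89·79 ≡ 1 (mod 190).

79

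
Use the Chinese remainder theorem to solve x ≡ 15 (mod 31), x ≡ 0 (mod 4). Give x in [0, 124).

108

Write x = 15 + 31·k. Then 31·k ≡ 0 − 15 ≡ 1 (mod 4).
Need 31⁻¹ mod 4. Extended Euclid on (4, 3):
4 = 1×3 + 1
3 = 3×1 + 0
Back-substitute:
1 = 4 − 3
31⁻¹ ≡ 3 (mod 4), so k ≡ 3·1 ≡ 3 (mod 4).
x = 15 + 31·3 = 108.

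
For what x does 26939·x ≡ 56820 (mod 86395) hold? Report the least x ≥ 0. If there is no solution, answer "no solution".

74810

First find gcd(26939, 86395):
86395 = 3·26939 + 5578
26939 = 4·5578 + 4627
5578 = 1·4627 + 951
4627 = 4·951 + 823
951 = 1·823 + 128
823 = 6·128 + 55
128 = 2·55 + 18
55 = 3·18 + 1
18 = 18·1 + 0
gcd = 1, so a unique solution mod 86395 exists.
Back-substitute for the Bézout coefficients:
1 = 55 − 3·18
1 = −3·128 + 7·55
1 = 7·823 − 45·128
1 = −45·951 + 52·823
1 = 52·4627 − 253·951
1 = −253·5578 + 305·4627
1 = 305·26939 − 1473·5578
1 = −1473·86395 + 4724·26939
So 26939·(4724) ≡ 1 (mod 86395), giving 26939⁻¹ ≡ 4724.
x ≡ 26939⁻¹·56820 ≡ 4724·56820 ≡ 74810 (mod 86395).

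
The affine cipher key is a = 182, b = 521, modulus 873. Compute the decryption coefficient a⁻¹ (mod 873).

Apply the Euclidean algorithm to 873 and 182:
873 = 4×182 + 145
182 = 1×145 + 37
145 = 3×37 + 34
37 = 1×34 + 3
34 = 11×3 + 1
3 = 3×1 + 0
Since gcd(182, 873) = 1, back-substitute to write 1 as a combination:
1 = 34 − 11·3
1 = −11·37 + 12·34
1 = 12·145 − 47·37
1 = −47·182 + 59·145
1 = 59·873 − 283·182
Hence 182⁻¹ ≡ -283 ≡ 590 (mod 873).

590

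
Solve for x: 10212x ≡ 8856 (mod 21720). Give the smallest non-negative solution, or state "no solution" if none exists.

First find gcd(10212, 21720):
21720 = 2·10212 + 1296
10212 = 7·1296 + 1140
1296 = 1·1140 + 156
1140 = 7·156 + 48
156 = 3·48 + 12
48 = 4·12 + 0
gcd = 12 and 12 | 8856, so solutions exist. Divide through by 12: 851x ≡ 738 (mod 1810).
Now find 851⁻¹ mod 1810:
1810 = 2*851 + 108
851 = 7*108 + 95
108 = 1*95 + 13
95 = 7*13 + 4
13 = 3*4 + 1
4 = 4*1 + 0
Back-substitute:
1 = 13 − 3·4
1 = −3·95 + 22·13
1 = 22·108 − 25·95
1 = −25·851 + 197·108
1 = 197·1810 − 419·851
So 851·(-419) ≡ 1 (mod 1810), i.e. 851⁻¹ ≡ 1391.
Then x ≡ 1391·738 ≡ 288 (mod 1810); the smallest non-negative solution is x = 288.

288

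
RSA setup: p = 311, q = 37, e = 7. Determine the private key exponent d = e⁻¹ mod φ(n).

4783

φ(n) = (p−1)(q−1) = 310·36 = 11160.
Need d with 7·d ≡ 1 (mod 11160). Apply the extended Euclidean algorithm:
11160 = 1594·7 + 2
7 = 3·2 + 1
2 = 2·1 + 0
Back-substitute:
1 = 7 − 3·2
1 = −3·11160 + 4783·7
So 7·4783 ≡ 1 (mod 11160), hence d = 4783.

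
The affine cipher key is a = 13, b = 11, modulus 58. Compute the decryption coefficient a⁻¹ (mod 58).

Extended Euclidean algorithm:
58 = 4×13 + 6
13 = 2×6 + 1
6 = 6×1 + 0
Since gcd(13, 58) = 1, back-substitute to write 1 as a combination:
1 = 13 − 2·6
1 = −2·58 + 9·13
So 13·9 ≡ 1 (mod 58).

9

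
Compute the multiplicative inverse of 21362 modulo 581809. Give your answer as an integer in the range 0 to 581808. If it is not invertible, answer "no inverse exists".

Extended Euclidean algorithm:
581809 = 27·21362 + 5035
21362 = 4·5035 + 1222
5035 = 4·1222 + 147
1222 = 8·147 + 46
147 = 3·46 + 9
46 = 5·9 + 1
9 = 9·1 + 0
The gcd is 1. Working backward:
1 = 46 − 5·9
1 = −5·147 + 16·46
1 = 16·1222 − 133·147
1 = −133·5035 + 548·1222
1 = 548·21362 − 2325·5035
1 = −2325·581809 + 63323·21362
So 21362·63323 ≡ 1 (mod 581809).

63323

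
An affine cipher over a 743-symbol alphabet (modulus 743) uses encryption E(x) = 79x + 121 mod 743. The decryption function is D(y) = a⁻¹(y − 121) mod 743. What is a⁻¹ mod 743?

348

Apply the Euclidean algorithm to 743 and 79:
743 = 9*79 + 32
79 = 2*32 + 15
32 = 2*15 + 2
15 = 7*2 + 1
2 = 2*1 + 0
The gcd is 1. Working backward:
1 = 15 − 7·2
1 = −7·32 + 15·15
1 = 15·79 − 37·32
1 = −37·743 + 348·79
So 79·348 ≡ 1 (mod 743).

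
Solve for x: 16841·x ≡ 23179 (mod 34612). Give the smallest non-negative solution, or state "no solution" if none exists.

4379

First find gcd(16841, 34612):
34612 = 2×16841 + 930
16841 = 18×930 + 101
930 = 9×101 + 21
101 = 4×21 + 17
21 = 1×17 + 4
17 = 4×4 + 1
4 = 4×1 + 0
gcd = 1, so a unique solution mod 34612 exists.
Back-substitute for the Bézout coefficients:
1 = 17 − 4·4
1 = −4·21 + 5·17
1 = 5·101 − 24·21
1 = −24·930 + 221·101
1 = 221·16841 − 4002·930
1 = −4002·34612 + 8225·16841
So 16841·(8225) ≡ 1 (mod 34612), giving 16841⁻¹ ≡ 8225.
x ≡ 16841⁻¹·23179 ≡ 8225·23179 ≡ 4379 (mod 34612).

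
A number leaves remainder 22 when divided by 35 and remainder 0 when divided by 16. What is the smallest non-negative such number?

512

Write x = 22 + 35·k. Then 35·k ≡ 0 − 22 ≡ 10 (mod 16).
Need 35⁻¹ mod 16. Extended Euclid on (16, 3):
16 = 5·3 + 1
3 = 3·1 + 0
Back-substitute:
1 = 16 − 5·3
35⁻¹ ≡ 11 (mod 16), so k ≡ 11·10 ≡ 14 (mod 16).
x = 22 + 35·14 = 512.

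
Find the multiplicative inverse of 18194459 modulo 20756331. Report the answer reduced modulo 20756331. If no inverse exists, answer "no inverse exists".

6489416

Apply the Euclidean algorithm to 20756331 and 18194459:
20756331 = 1·18194459 + 2561872
18194459 = 7·2561872 + 261355
2561872 = 9·261355 + 209677
261355 = 1·209677 + 51678
209677 = 4·51678 + 2965
51678 = 17·2965 + 1273
2965 = 2·1273 + 419
1273 = 3·419 + 16
419 = 26·16 + 3
16 = 5·3 + 1
3 = 3·1 + 0
gcd = 1, so the inverse exists. Back-substitute:
1 = 16 − 5·3
1 = −5·419 + 131·16
1 = 131·1273 − 398·419
1 = −398·2965 + 927·1273
1 = 927·51678 − 16157·2965
1 = −16157·209677 + 65555·51678
1 = 65555·261355 − 81712·209677
1 = −81712·2561872 + 800963·261355
1 = 800963·18194459 − 5688453·2561872
1 = −5688453·20756331 + 6489416·18194459
So 18194459·6489416 ≡ 1 (mod 20756331).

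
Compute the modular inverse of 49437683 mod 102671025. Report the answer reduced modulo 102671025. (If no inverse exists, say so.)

78336347

Run Euclid on (102671025, 49437683):
102671025 = 2·49437683 + 3795659
49437683 = 13·3795659 + 94116
3795659 = 40·94116 + 31019
94116 = 3·31019 + 1059
31019 = 29·1059 + 308
1059 = 3·308 + 135
308 = 2·135 + 38
135 = 3·38 + 21
38 = 1·21 + 17
21 = 1·17 + 4
17 = 4·4 + 1
4 = 4·1 + 0
Since gcd(49437683, 102671025) = 1, back-substitute to write 1 as a combination:
1 = 17 − 4·4
1 = −4·21 + 5·17
1 = 5·38 − 9·21
1 = −9·135 + 32·38
1 = 32·308 − 73·135
1 = −73·1059 + 251·308
1 = 251·31019 − 7352·1059
1 = −7352·94116 + 22307·31019
1 = 22307·3795659 − 899632·94116
1 = −899632·49437683 + 11717523·3795659
1 = 11717523·102671025 − 24334678·49437683
Thus 49437683·(-24334678) ≡ 1 (mod 102671025); reducing, -24334678 mod 102671025 = 78336347.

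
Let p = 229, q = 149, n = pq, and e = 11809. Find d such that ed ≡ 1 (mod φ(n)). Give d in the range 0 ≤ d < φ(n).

22897

φ(n) = (p−1)(q−1) = 228·148 = 33744.
Need d with 11809·d ≡ 1 (mod 33744). Apply the extended Euclidean algorithm:
33744 = 2×11809 + 10126
11809 = 1×10126 + 1683
10126 = 6×1683 + 28
1683 = 60×28 + 3
28 = 9×3 + 1
3 = 3×1 + 0
Back-substitute:
1 = 28 − 9·3
1 = −9·1683 + 541·28
1 = 541·10126 − 3255·1683
1 = −3255·11809 + 3796·10126
1 = 3796·33744 − 10847·11809
So 11809·(-10847) ≡ 1 (mod 33744), hence d ≡ -10847 ≡ 22897 (mod 33744).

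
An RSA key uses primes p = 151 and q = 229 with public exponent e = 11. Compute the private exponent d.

31091

φ(n) = (p−1)(q−1) = 150·228 = 34200.
Need d with 11·d ≡ 1 (mod 34200). Apply the extended Euclidean algorithm:
34200 = 3109·11 + 1
11 = 11·1 + 0
Back-substitute:
1 = 34200 − 3109·11
So 11·(-3109) ≡ 1 (mod 34200), hence d ≡ -3109 ≡ 31091 (mod 34200).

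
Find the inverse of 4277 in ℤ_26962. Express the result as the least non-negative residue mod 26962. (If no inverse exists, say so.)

Compute gcd(4277, 26962):
26962 = 6*4277 + 1300
4277 = 3*1300 + 377
1300 = 3*377 + 169
377 = 2*169 + 39
169 = 4*39 + 13
39 = 3*13 + 0
The gcd is 13, not 1, hence no inverse exists.

no inverse exists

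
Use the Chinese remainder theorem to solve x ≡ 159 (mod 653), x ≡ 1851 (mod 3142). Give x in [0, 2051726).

Write x = 159 + 653·k. Then 653·k ≡ 1851 − 159 ≡ 1692 (mod 3142).
Need 653⁻¹ mod 3142. Extended Euclid on (3142, 653):
3142 = 4×653 + 530
653 = 1×530 + 123
530 = 4×123 + 38
123 = 3×38 + 9
38 = 4×9 + 2
9 = 4×2 + 1
2 = 2×1 + 0
Back-substitute:
1 = 9 − 4·2
1 = −4·38 + 17·9
1 = 17·123 − 55·38
1 = −55·530 + 237·123
1 = 237·653 − 292·530
1 = −292·3142 + 1405·653
653⁻¹ ≡ 1405 (mod 3142), so k ≡ 1405·1692 ≡ 1908 (mod 3142).
x = 159 + 653·1908 = 1246083.

1246083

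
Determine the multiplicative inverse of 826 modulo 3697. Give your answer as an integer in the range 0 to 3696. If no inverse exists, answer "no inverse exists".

2126

Apply the Euclidean algorithm to 3697 and 826:
3697 = 4×826 + 393
826 = 2×393 + 40
393 = 9×40 + 33
40 = 1×33 + 7
33 = 4×7 + 5
7 = 1×5 + 2
5 = 2×2 + 1
2 = 2×1 + 0
The gcd is 1. Working backward:
1 = 5 − 2·2
1 = −2·7 + 3·5
1 = 3·33 − 14·7
1 = −14·40 + 17·33
1 = 17·393 − 167·40
1 = −167·826 + 351·393
1 = 351·3697 − 1571·826
Hence 826⁻¹ ≡ -1571 ≡ 2126 (mod 3697).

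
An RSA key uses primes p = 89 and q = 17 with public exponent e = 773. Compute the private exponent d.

1357

φ(n) = (p−1)(q−1) = 88·16 = 1408.
Need d with 773·d ≡ 1 (mod 1408). Apply the extended Euclidean algorithm:
1408 = 1·773 + 635
773 = 1·635 + 138
635 = 4·138 + 83
138 = 1·83 + 55
83 = 1·55 + 28
55 = 1·28 + 27
28 = 1·27 + 1
27 = 27·1 + 0
Back-substitute:
1 = 28 − 27
1 = −55 + 2·28
1 = 2·83 − 3·55
1 = −3·138 + 5·83
1 = 5·635 − 23·138
1 = −23·773 + 28·635
1 = 28·1408 − 51·773
So 773·(-51) ≡ 1 (mod 1408), hence d ≡ -51 ≡ 1357 (mod 1408).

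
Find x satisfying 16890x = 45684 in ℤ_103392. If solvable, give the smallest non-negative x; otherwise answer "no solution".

First find gcd(16890, 103392):
103392 = 6×16890 + 2052
16890 = 8×2052 + 474
2052 = 4×474 + 156
474 = 3×156 + 6
156 = 26×6 + 0
gcd = 6 and 6 | 45684, so solutions exist. Divide through by 6: 2815x ≡ 7614 (mod 17232).
Now find 2815⁻¹ mod 17232:
17232 = 6*2815 + 342
2815 = 8*342 + 79
342 = 4*79 + 26
79 = 3*26 + 1
26 = 26*1 + 0
Back-substitute:
1 = 79 − 3·26
1 = −3·342 + 13·79
1 = 13·2815 − 107·342
1 = −107·17232 + 655·2815
So 2815⁻¹ ≡ 655 (mod 17232).
Then x ≡ 655·7614 ≡ 7122 (mod 17232); the smallest non-negative solution is x = 7122.

7122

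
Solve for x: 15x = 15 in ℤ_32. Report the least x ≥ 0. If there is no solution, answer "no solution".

First find gcd(15, 32):
32 = 2×15 + 2
15 = 7×2 + 1
2 = 2×1 + 0
gcd = 1, so a unique solution mod 32 exists.
Back-substitute for the Bézout coefficients:
1 = 15 − 7·2
1 = −7·32 + 15·15
So 15·(15) ≡ 1 (mod 32), giving 15⁻¹ ≡ 15.
x ≡ 15⁻¹·15 ≡ 15·15 ≡ 1 (mod 32).

1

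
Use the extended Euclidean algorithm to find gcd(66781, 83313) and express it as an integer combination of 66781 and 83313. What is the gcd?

Repeated division:
83313 = 1·66781 + 16532
66781 = 4·16532 + 653
16532 = 25·653 + 207
653 = 3·207 + 32
207 = 6·32 + 15
32 = 2·15 + 2
15 = 7·2 + 1
2 = 2·1 + 0
gcd(66781, 83313) = 1.
Express as a combination:
1 = 15 − 7·2
1 = −7·32 + 15·15
1 = 15·207 − 97·32
1 = −97·653 + 306·207
1 = 306·16532 − 7747·653
1 = −7747·66781 + 31294·16532
1 = 31294·83313 − 39041·66781
So 1 = (31294)·83313 + (-39041)·66781.

1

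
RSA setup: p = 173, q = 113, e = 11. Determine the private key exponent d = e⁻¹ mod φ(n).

12259

φ(n) = (p−1)(q−1) = 172·112 = 19264.
Need d with 11·d ≡ 1 (mod 19264). Apply the extended Euclidean algorithm:
19264 = 1751×11 + 3
11 = 3×3 + 2
3 = 1×2 + 1
2 = 2×1 + 0
Back-substitute:
1 = 3 − 2
1 = −11 + 4·3
1 = 4·19264 − 7005·11
So 11·(-7005) ≡ 1 (mod 19264), hence d ≡ -7005 ≡ 12259 (mod 19264).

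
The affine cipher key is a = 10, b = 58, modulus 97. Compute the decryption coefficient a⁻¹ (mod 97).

Apply the Euclidean algorithm to 97 and 10:
97 = 9×10 + 7
10 = 1×7 + 3
7 = 2×3 + 1
3 = 3×1 + 0
The gcd is 1. Working backward:
1 = 7 − 2·3
1 = −2·10 + 3·7
1 = 3·97 − 29·10
So 10·(-29) ≡ 1 (mod 97), and -29 ≡ 68 (mod 97).

68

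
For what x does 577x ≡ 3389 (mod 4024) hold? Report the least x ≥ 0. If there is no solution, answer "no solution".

1045

First find gcd(577, 4024):
4024 = 6·577 + 562
577 = 1·562 + 15
562 = 37·15 + 7
15 = 2·7 + 1
7 = 7·1 + 0
gcd = 1, so a unique solution mod 4024 exists.
Back-substitute for the Bézout coefficients:
1 = 15 − 2·7
1 = −2·562 + 75·15
1 = 75·577 − 77·562
1 = −77·4024 + 537·577
So 577·(537) ≡ 1 (mod 4024), giving 577⁻¹ ≡ 537.
x ≡ 577⁻¹·3389 ≡ 537·3389 ≡ 1045 (mod 4024).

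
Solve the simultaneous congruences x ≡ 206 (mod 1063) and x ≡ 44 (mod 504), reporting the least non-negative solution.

172412

Write x = 206 + 1063·k. Then 1063·k ≡ 44 − 206 ≡ 342 (mod 504).
Need 1063⁻¹ mod 504. Extended Euclid on (504, 55):
504 = 9·55 + 9
55 = 6·9 + 1
9 = 9·1 + 0
Back-substitute:
1 = 55 − 6·9
1 = −6·504 + 55·55
1063⁻¹ ≡ 55 (mod 504), so k ≡ 55·342 ≡ 162 (mod 504).
x = 206 + 1063·162 = 172412.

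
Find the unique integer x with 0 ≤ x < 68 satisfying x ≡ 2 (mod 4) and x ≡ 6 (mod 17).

6

Write x = 2 + 4·k. Then 4·k ≡ 6 − 2 ≡ 4 (mod 17).
Need 4⁻¹ mod 17. Extended Euclid on (17, 4):
17 = 4*4 + 1
4 = 4*1 + 0
Back-substitute:
1 = 17 − 4·4
4⁻¹ ≡ 13 (mod 17), so k ≡ 13·4 ≡ 1 (mod 17).
x = 2 + 4·1 = 6.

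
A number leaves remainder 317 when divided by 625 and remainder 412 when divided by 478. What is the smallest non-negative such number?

124692

Write x = 317 + 625·k. Then 625·k ≡ 412 − 317 ≡ 95 (mod 478).
Need 625⁻¹ mod 478. Extended Euclid on (478, 147):
478 = 3×147 + 37
147 = 3×37 + 36
37 = 1×36 + 1
36 = 36×1 + 0
Back-substitute:
1 = 37 − 36
1 = −147 + 4·37
1 = 4·478 − 13·147
625⁻¹ ≡ 465 (mod 478), so k ≡ 465·95 ≡ 199 (mod 478).
x = 317 + 625·199 = 124692.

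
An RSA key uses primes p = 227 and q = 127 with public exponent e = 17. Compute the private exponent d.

φ(n) = (p−1)(q−1) = 226·126 = 28476.
Need d with 17·d ≡ 1 (mod 28476). Apply the extended Euclidean algorithm:
28476 = 1675*17 + 1
17 = 17*1 + 0
Back-substitute:
1 = 28476 − 1675·17
So 17·(-1675) ≡ 1 (mod 28476), hence d ≡ -1675 ≡ 26801 (mod 28476).

26801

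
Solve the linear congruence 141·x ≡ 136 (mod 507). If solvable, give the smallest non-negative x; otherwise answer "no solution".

gcd(141, 507):
507 = 3*141 + 84
141 = 1*84 + 57
84 = 1*57 + 27
57 = 2*27 + 3
27 = 9*3 + 0
gcd = 3, but 3 ∤ 136, so the congruence has no solution.

no solution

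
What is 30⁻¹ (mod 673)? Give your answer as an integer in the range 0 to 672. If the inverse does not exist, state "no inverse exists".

516

Run Euclid on (673, 30):
673 = 22*30 + 13
30 = 2*13 + 4
13 = 3*4 + 1
4 = 4*1 + 0
Since gcd(30, 673) = 1, back-substitute to write 1 as a combination:
1 = 13 − 3·4
1 = −3·30 + 7·13
1 = 7·673 − 157·30
Thus 30·(-157) ≡ 1 (mod 673); reducing, -157 mod 673 = 516.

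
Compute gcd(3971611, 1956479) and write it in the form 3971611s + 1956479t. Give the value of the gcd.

7

Apply Euclid's algorithm to 3971611 and 1956479:
3971611 = 2*1956479 + 58653
1956479 = 33*58653 + 20930
58653 = 2*20930 + 16793
20930 = 1*16793 + 4137
16793 = 4*4137 + 245
4137 = 16*245 + 217
245 = 1*217 + 28
217 = 7*28 + 21
28 = 1*21 + 7
21 = 3*7 + 0
gcd(3971611, 1956479) = 7.
Express as a combination:
7 = 28 − 21
7 = −217 + 8·28
7 = 8·245 − 9·217
7 = −9·4137 + 152·245
7 = 152·16793 − 617·4137
7 = −617·20930 + 769·16793
7 = 769·58653 − 2155·20930
7 = −2155·1956479 + 71884·58653
7 = 71884·3971611 − 145923·1956479
So 7 = (71884)·3971611 + (-145923)·1956479.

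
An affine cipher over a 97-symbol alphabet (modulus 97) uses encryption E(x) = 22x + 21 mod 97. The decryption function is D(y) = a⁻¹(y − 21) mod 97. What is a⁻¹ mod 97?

Extended Euclidean algorithm:
97 = 4·22 + 9
22 = 2·9 + 4
9 = 2·4 + 1
4 = 4·1 + 0
The gcd is 1. Working backward:
1 = 9 − 2·4
1 = −2·22 + 5·9
1 = 5·97 − 22·22
Thus 22·(-22) ≡ 1 (mod 97); reducing, -22 mod 97 = 75.

75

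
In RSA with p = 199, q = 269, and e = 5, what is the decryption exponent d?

10613

φ(n) = (p−1)(q−1) = 198·268 = 53064.
Need d with 5·d ≡ 1 (mod 53064). Apply the extended Euclidean algorithm:
53064 = 10612*5 + 4
5 = 1*4 + 1
4 = 4*1 + 0
Back-substitute:
1 = 5 − 4
1 = −53064 + 10613·5
So 5·10613 ≡ 1 (mod 53064), hence d = 10613.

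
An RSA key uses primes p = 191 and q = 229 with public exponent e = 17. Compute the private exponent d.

10193

φ(n) = (p−1)(q−1) = 190·228 = 43320.
Need d with 17·d ≡ 1 (mod 43320). Apply the extended Euclidean algorithm:
43320 = 2548×17 + 4
17 = 4×4 + 1
4 = 4×1 + 0
Back-substitute:
1 = 17 − 4·4
1 = −4·43320 + 10193·17
So 17·10193 ≡ 1 (mod 43320), hence d = 10193.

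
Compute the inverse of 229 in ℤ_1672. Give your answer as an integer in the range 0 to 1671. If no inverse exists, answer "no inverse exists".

533

Run Euclid on (1672, 229):
1672 = 7·229 + 69
229 = 3·69 + 22
69 = 3·22 + 3
22 = 7·3 + 1
3 = 3·1 + 0
gcd = 1, so the inverse exists. Back-substitute:
1 = 22 − 7·3
1 = −7·69 + 22·22
1 = 22·229 − 73·69
1 = −73·1672 + 533·229
So 229·533 ≡ 1 (mod 1672).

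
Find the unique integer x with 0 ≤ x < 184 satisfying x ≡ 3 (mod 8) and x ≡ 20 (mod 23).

Write x = 3 + 8·k. Then 8·k ≡ 20 − 3 ≡ 17 (mod 23).
Need 8⁻¹ mod 23. Extended Euclid on (23, 8):
23 = 2*8 + 7
8 = 1*7 + 1
7 = 7*1 + 0
Back-substitute:
1 = 8 − 7
1 = −23 + 3·8
8⁻¹ ≡ 3 (mod 23), so k ≡ 3·17 ≡ 5 (mod 23).
x = 3 + 8·5 = 43.

43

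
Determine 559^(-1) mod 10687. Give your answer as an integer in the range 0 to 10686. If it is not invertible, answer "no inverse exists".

gcd(10687, 559) by repeated division:
10687 = 19*559 + 66
559 = 8*66 + 31
66 = 2*31 + 4
31 = 7*4 + 3
4 = 1*3 + 1
3 = 3*1 + 0
gcd = 1, so the inverse exists. Back-substitute:
1 = 4 − 3
1 = −31 + 8·4
1 = 8·66 − 17·31
1 = −17·559 + 144·66
1 = 144·10687 − 2753·559
Hence 559⁻¹ ≡ -2753 ≡ 7934 (mod 10687).

7934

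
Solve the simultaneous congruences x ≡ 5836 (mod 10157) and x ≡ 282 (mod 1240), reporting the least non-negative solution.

Write x = 5836 + 10157·k. Then 10157·k ≡ 282 − 5836 ≡ 646 (mod 1240).
Need 10157⁻¹ mod 1240. Extended Euclid on (1240, 237):
1240 = 5×237 + 55
237 = 4×55 + 17
55 = 3×17 + 4
17 = 4×4 + 1
4 = 4×1 + 0
Back-substitute:
1 = 17 − 4·4
1 = −4·55 + 13·17
1 = 13·237 − 56·55
1 = −56·1240 + 293·237
10157⁻¹ ≡ 293 (mod 1240), so k ≡ 293·646 ≡ 798 (mod 1240).
x = 5836 + 10157·798 = 8111122.

8111122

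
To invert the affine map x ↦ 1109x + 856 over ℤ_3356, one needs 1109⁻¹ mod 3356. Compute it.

Extended Euclidean algorithm:
3356 = 3×1109 + 29
1109 = 38×29 + 7
29 = 4×7 + 1
7 = 7×1 + 0
gcd = 1, so the inverse exists. Back-substitute:
1 = 29 − 4·7
1 = −4·1109 + 153·29
1 = 153·3356 − 463·1109
Hence 1109⁻¹ ≡ -463 ≡ 2893 (mod 3356).

2893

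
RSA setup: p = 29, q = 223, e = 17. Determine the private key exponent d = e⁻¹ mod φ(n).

1097

φ(n) = (p−1)(q−1) = 28·222 = 6216.
Need d with 17·d ≡ 1 (mod 6216). Apply the extended Euclidean algorithm:
6216 = 365·17 + 11
17 = 1·11 + 6
11 = 1·6 + 5
6 = 1·5 + 1
5 = 5·1 + 0
Back-substitute:
1 = 6 − 5
1 = −11 + 2·6
1 = 2·17 − 3·11
1 = −3·6216 + 1097·17
So 17·1097 ≡ 1 (mod 6216), hence d = 1097.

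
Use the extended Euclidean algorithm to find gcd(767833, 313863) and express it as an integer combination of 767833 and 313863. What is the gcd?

11

Repeated division:
767833 = 2×313863 + 140107
313863 = 2×140107 + 33649
140107 = 4×33649 + 5511
33649 = 6×5511 + 583
5511 = 9×583 + 264
583 = 2×264 + 55
264 = 4×55 + 44
55 = 1×44 + 11
44 = 4×11 + 0
gcd(767833, 313863) = 11.
Working backward:
11 = 55 − 44
11 = −264 + 5·55
11 = 5·583 − 11·264
11 = −11·5511 + 104·583
11 = 104·33649 − 635·5511
11 = −635·140107 + 2644·33649
11 = 2644·313863 − 5923·140107
11 = −5923·767833 + 14490·313863
So 11 = (-5923)·767833 + (14490)·313863.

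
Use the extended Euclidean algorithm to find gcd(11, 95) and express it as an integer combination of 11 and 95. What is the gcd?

Apply Euclid's algorithm to 95 and 11:
95 = 8*11 + 7
11 = 1*7 + 4
7 = 1*4 + 3
4 = 1*3 + 1
3 = 3*1 + 0
gcd(11, 95) = 1.
Working backward:
1 = 4 − 3
1 = −7 + 2·4
1 = 2·11 − 3·7
1 = −3·95 + 26·11
So 1 = (-3)·95 + (26)·11.

1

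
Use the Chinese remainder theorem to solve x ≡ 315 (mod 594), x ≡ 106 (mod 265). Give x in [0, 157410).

Write x = 315 + 594·k. Then 594·k ≡ 106 − 315 ≡ 56 (mod 265).
Need 594⁻¹ mod 265. Extended Euclid on (265, 64):
265 = 4×64 + 9
64 = 7×9 + 1
9 = 9×1 + 0
Back-substitute:
1 = 64 − 7·9
1 = −7·265 + 29·64
594⁻¹ ≡ 29 (mod 265), so k ≡ 29·56 ≡ 34 (mod 265).
x = 315 + 594·34 = 20511.

20511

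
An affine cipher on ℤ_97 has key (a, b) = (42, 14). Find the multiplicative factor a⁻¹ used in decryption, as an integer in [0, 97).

67

Run Euclid on (97, 42):
97 = 2*42 + 13
42 = 3*13 + 3
13 = 4*3 + 1
3 = 3*1 + 0
Since gcd(42, 97) = 1, back-substitute to write 1 as a combination:
1 = 13 − 4·3
1 = −4·42 + 13·13
1 = 13·97 − 30·42
So 42·(-30) ≡ 1 (mod 97), and -30 ≡ 67 (mod 97).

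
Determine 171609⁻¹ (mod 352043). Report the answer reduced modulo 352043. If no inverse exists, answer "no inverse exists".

gcd(352043, 171609) by repeated division:
352043 = 2·171609 + 8825
171609 = 19·8825 + 3934
8825 = 2·3934 + 957
3934 = 4·957 + 106
957 = 9·106 + 3
106 = 35·3 + 1
3 = 3·1 + 0
The gcd is 1. Working backward:
1 = 106 − 35·3
1 = −35·957 + 316·106
1 = 316·3934 − 1299·957
1 = −1299·8825 + 2914·3934
1 = 2914·171609 − 56665·8825
1 = −56665·352043 + 116244·171609
So 171609·116244 ≡ 1 (mod 352043).

116244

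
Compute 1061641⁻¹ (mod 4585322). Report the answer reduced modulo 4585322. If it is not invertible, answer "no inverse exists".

no inverse exists

Compute gcd(1061641, 4585322):
4585322 = 4·1061641 + 338758
1061641 = 3·338758 + 45367
338758 = 7·45367 + 21189
45367 = 2·21189 + 2989
21189 = 7·2989 + 266
2989 = 11·266 + 63
266 = 4·63 + 14
63 = 4·14 + 7
14 = 2·7 + 0
The gcd is 7, not 1, hence no inverse exists.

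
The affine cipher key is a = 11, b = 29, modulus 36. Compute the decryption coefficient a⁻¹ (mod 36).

Apply the Euclidean algorithm to 36 and 11:
36 = 3×11 + 3
11 = 3×3 + 2
3 = 1×2 + 1
2 = 2×1 + 0
The gcd is 1. Working backward:
1 = 3 − 2
1 = −11 + 4·3
1 = 4·36 − 13·11
Hence 11⁻¹ ≡ -13 ≡ 23 (mod 36).

23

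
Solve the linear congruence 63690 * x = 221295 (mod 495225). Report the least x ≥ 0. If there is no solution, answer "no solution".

21083

First find gcd(63690, 495225):
495225 = 7·63690 + 49395
63690 = 1·49395 + 14295
49395 = 3·14295 + 6510
14295 = 2·6510 + 1275
6510 = 5·1275 + 135
1275 = 9·135 + 60
135 = 2·60 + 15
60 = 4·15 + 0
gcd = 15 and 15 | 221295, so solutions exist. Divide through by 15: 4246x ≡ 14753 (mod 33015).
Now find 4246⁻¹ mod 33015:
33015 = 7*4246 + 3293
4246 = 1*3293 + 953
3293 = 3*953 + 434
953 = 2*434 + 85
434 = 5*85 + 9
85 = 9*9 + 4
9 = 2*4 + 1
4 = 4*1 + 0
Back-substitute:
1 = 9 − 2·4
1 = −2·85 + 19·9
1 = 19·434 − 97·85
1 = −97·953 + 213·434
1 = 213·3293 − 736·953
1 = −736·4246 + 949·3293
1 = 949·33015 − 7379·4246
So 4246·(-7379) ≡ 1 (mod 33015), i.e. 4246⁻¹ ≡ 25636.
Then x ≡ 25636·14753 ≡ 21083 (mod 33015); the smallest non-negative solution is x = 21083.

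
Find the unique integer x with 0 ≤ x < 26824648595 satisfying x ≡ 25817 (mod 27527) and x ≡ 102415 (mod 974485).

7365260045

Write x = 25817 + 27527·k. Then 27527·k ≡ 102415 − 25817 ≡ 76598 (mod 974485).
Need 27527⁻¹ mod 974485. Extended Euclid on (974485, 27527):
974485 = 35·27527 + 11040
27527 = 2·11040 + 5447
11040 = 2·5447 + 146
5447 = 37·146 + 45
146 = 3·45 + 11
45 = 4·11 + 1
11 = 11·1 + 0
Back-substitute:
1 = 45 − 4·11
1 = −4·146 + 13·45
1 = 13·5447 − 485·146
1 = −485·11040 + 983·5447
1 = 983·27527 − 2451·11040
1 = −2451·974485 + 86768·27527
27527⁻¹ ≡ 86768 (mod 974485), so k ≡ 86768·76598 ≡ 267564 (mod 974485).
x = 25817 + 27527·267564 = 7365260045.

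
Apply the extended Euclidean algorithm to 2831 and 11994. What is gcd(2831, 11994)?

Euclidean algorithm:
11994 = 4*2831 + 670
2831 = 4*670 + 151
670 = 4*151 + 66
151 = 2*66 + 19
66 = 3*19 + 9
19 = 2*9 + 1
9 = 9*1 + 0
gcd(2831, 11994) = 1.
Express as a combination:
1 = 19 − 2·9
1 = −2·66 + 7·19
1 = 7·151 − 16·66
1 = −16·670 + 71·151
1 = 71·2831 − 300·670
1 = −300·11994 + 1271·2831
So 1 = (-300)·11994 + (1271)·2831.

1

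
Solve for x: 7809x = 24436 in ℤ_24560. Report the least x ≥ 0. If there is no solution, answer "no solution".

First find gcd(7809, 24560):
24560 = 3×7809 + 1133
7809 = 6×1133 + 1011
1133 = 1×1011 + 122
1011 = 8×122 + 35
122 = 3×35 + 17
35 = 2×17 + 1
17 = 17×1 + 0
gcd = 1, so a unique solution mod 24560 exists.
Back-substitute for the Bézout coefficients:
1 = 35 − 2·17
1 = −2·122 + 7·35
1 = 7·1011 − 58·122
1 = −58·1133 + 65·1011
1 = 65·7809 − 448·1133
1 = −448·24560 + 1409·7809
So 7809·(1409) ≡ 1 (mod 24560), giving 7809⁻¹ ≡ 1409.
x ≡ 7809⁻¹·24436 ≡ 1409·24436 ≡ 21764 (mod 24560).

21764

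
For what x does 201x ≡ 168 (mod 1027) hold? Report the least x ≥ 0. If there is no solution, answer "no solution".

522

First find gcd(201, 1027):
1027 = 5·201 + 22
201 = 9·22 + 3
22 = 7·3 + 1
3 = 3·1 + 0
gcd = 1, so a unique solution mod 1027 exists.
Back-substitute for the Bézout coefficients:
1 = 22 − 7·3
1 = −7·201 + 64·22
1 = 64·1027 − 327·201
So 201·(-327) ≡ 1 (mod 1027), giving 201⁻¹ ≡ 700.
x ≡ 201⁻¹·168 ≡ 700·168 ≡ 522 (mod 1027).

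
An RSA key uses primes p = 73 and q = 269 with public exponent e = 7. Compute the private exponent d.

φ(n) = (p−1)(q−1) = 72·268 = 19296.
Need d with 7·d ≡ 1 (mod 19296). Apply the extended Euclidean algorithm:
19296 = 2756×7 + 4
7 = 1×4 + 3
4 = 1×3 + 1
3 = 3×1 + 0
Back-substitute:
1 = 4 − 3
1 = −7 + 2·4
1 = 2·19296 − 5513·7
So 7·(-5513) ≡ 1 (mod 19296), hence d ≡ -5513 ≡ 13783 (mod 19296).

13783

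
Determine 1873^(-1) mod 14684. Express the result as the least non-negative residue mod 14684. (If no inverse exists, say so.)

12873

Run Euclid on (14684, 1873):
14684 = 7×1873 + 1573
1873 = 1×1573 + 300
1573 = 5×300 + 73
300 = 4×73 + 8
73 = 9×8 + 1
8 = 8×1 + 0
Since gcd(1873, 14684) = 1, back-substitute to write 1 as a combination:
1 = 73 − 9·8
1 = −9·300 + 37·73
1 = 37·1573 − 194·300
1 = −194·1873 + 231·1573
1 = 231·14684 − 1811·1873
Thus 1873·(-1811) ≡ 1 (mod 14684); reducing, -1811 mod 14684 = 12873.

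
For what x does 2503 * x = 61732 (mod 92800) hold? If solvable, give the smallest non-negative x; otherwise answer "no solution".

First find gcd(2503, 92800):
92800 = 37*2503 + 189
2503 = 13*189 + 46
189 = 4*46 + 5
46 = 9*5 + 1
5 = 5*1 + 0
gcd = 1, so a unique solution mod 92800 exists.
Back-substitute for the Bézout coefficients:
1 = 46 − 9·5
1 = −9·189 + 37·46
1 = 37·2503 − 490·189
1 = −490·92800 + 18167·2503
So 2503·(18167) ≡ 1 (mod 92800), giving 2503⁻¹ ≡ 18167.
x ≡ 2503⁻¹·61732 ≡ 18167·61732 ≡ 90044 (mod 92800).

90044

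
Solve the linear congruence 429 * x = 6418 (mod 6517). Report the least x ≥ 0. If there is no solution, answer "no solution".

2005

First find gcd(429, 6517):
6517 = 15×429 + 82
429 = 5×82 + 19
82 = 4×19 + 6
19 = 3×6 + 1
6 = 6×1 + 0
gcd = 1, so a unique solution mod 6517 exists.
Back-substitute for the Bézout coefficients:
1 = 19 − 3·6
1 = −3·82 + 13·19
1 = 13·429 − 68·82
1 = −68·6517 + 1033·429
So 429·(1033) ≡ 1 (mod 6517), giving 429⁻¹ ≡ 1033.
x ≡ 429⁻¹·6418 ≡ 1033·6418 ≡ 2005 (mod 6517).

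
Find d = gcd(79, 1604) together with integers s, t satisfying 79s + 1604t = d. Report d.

1

Repeated division:
1604 = 20*79 + 24
79 = 3*24 + 7
24 = 3*7 + 3
7 = 2*3 + 1
3 = 3*1 + 0
gcd(79, 1604) = 1.
Back-substituting:
1 = 7 − 2·3
1 = −2·24 + 7·7
1 = 7·79 − 23·24
1 = −23·1604 + 467·79
So 1 = (-23)·1604 + (467)·79.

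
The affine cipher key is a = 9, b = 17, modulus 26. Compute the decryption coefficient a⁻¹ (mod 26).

gcd(26, 9) by repeated division:
26 = 2×9 + 8
9 = 1×8 + 1
8 = 8×1 + 0
Since gcd(9, 26) = 1, back-substitute to write 1 as a combination:
1 = 9 − 8
1 = −26 + 3·9
So 9·3 ≡ 1 (mod 26).

3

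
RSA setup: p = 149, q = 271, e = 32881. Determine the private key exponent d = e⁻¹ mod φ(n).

30121

φ(n) = (p−1)(q−1) = 148·270 = 39960.
Need d with 32881·d ≡ 1 (mod 39960). Apply the extended Euclidean algorithm:
39960 = 1·32881 + 7079
32881 = 4·7079 + 4565
7079 = 1·4565 + 2514
4565 = 1·2514 + 2051
2514 = 1·2051 + 463
2051 = 4·463 + 199
463 = 2·199 + 65
199 = 3·65 + 4
65 = 16·4 + 1
4 = 4·1 + 0
Back-substitute:
1 = 65 − 16·4
1 = −16·199 + 49·65
1 = 49·463 − 114·199
1 = −114·2051 + 505·463
1 = 505·2514 − 619·2051
1 = −619·4565 + 1124·2514
1 = 1124·7079 − 1743·4565
1 = −1743·32881 + 8096·7079
1 = 8096·39960 − 9839·32881
So 32881·(-9839) ≡ 1 (mod 39960), hence d ≡ -9839 ≡ 30121 (mod 39960).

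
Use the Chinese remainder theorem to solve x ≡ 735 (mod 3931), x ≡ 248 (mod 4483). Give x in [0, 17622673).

Write x = 735 + 3931·k. Then 3931·k ≡ 248 − 735 ≡ 3996 (mod 4483).
Need 3931⁻¹ mod 4483. Extended Euclid on (4483, 3931):
4483 = 1·3931 + 552
3931 = 7·552 + 67
552 = 8·67 + 16
67 = 4·16 + 3
16 = 5·3 + 1
3 = 3·1 + 0
Back-substitute:
1 = 16 − 5·3
1 = −5·67 + 21·16
1 = 21·552 − 173·67
1 = −173·3931 + 1232·552
1 = 1232·4483 − 1405·3931
3931⁻¹ ≡ 3078 (mod 4483), so k ≡ 3078·3996 ≡ 2819 (mod 4483).
x = 735 + 3931·2819 = 11082224.

11082224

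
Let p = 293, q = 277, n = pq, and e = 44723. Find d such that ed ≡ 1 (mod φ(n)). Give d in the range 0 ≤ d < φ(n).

78635

φ(n) = (p−1)(q−1) = 292·276 = 80592.
Need d with 44723·d ≡ 1 (mod 80592). Apply the extended Euclidean algorithm:
80592 = 1×44723 + 35869
44723 = 1×35869 + 8854
35869 = 4×8854 + 453
8854 = 19×453 + 247
453 = 1×247 + 206
247 = 1×206 + 41
206 = 5×41 + 1
41 = 41×1 + 0
Back-substitute:
1 = 206 − 5·41
1 = −5·247 + 6·206
1 = 6·453 − 11·247
1 = −11·8854 + 215·453
1 = 215·35869 − 871·8854
1 = −871·44723 + 1086·35869
1 = 1086·80592 − 1957·44723
So 44723·(-1957) ≡ 1 (mod 80592), hence d ≡ -1957 ≡ 78635 (mod 80592).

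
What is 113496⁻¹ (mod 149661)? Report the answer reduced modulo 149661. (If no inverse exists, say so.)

Euclidean algorithm on 149661, 113496:
149661 = 1*113496 + 36165
113496 = 3*36165 + 5001
36165 = 7*5001 + 1158
5001 = 4*1158 + 369
1158 = 3*369 + 51
369 = 7*51 + 12
51 = 4*12 + 3
12 = 4*3 + 0
Since gcd = 3 > 1, 113496 is not a unit mod 149661.

no inverse exists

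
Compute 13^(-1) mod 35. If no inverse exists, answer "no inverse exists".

Extended Euclidean algorithm:
35 = 2*13 + 9
13 = 1*9 + 4
9 = 2*4 + 1
4 = 4*1 + 0
gcd = 1, so the inverse exists. Back-substitute:
1 = 9 − 2·4
1 = −2·13 + 3·9
1 = 3·35 − 8·13
Thus 13·(-8) ≡ 1 (mod 35); reducing, -8 mod 35 = 27.

27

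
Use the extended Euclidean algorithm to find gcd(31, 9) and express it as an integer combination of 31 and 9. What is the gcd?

1

Apply Euclid's algorithm to 31 and 9:
31 = 3×9 + 4
9 = 2×4 + 1
4 = 4×1 + 0
gcd(31, 9) = 1.
Back-substituting:
1 = 9 − 2·4
1 = −2·31 + 7·9
So 1 = (-2)·31 + (7)·9.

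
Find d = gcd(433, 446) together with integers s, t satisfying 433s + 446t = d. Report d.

Euclidean algorithm:
446 = 1·433 + 13
433 = 33·13 + 4
13 = 3·4 + 1
4 = 4·1 + 0
gcd(433, 446) = 1.
Working backward:
1 = 13 − 3·4
1 = −3·433 + 100·13
1 = 100·446 − 103·433
So 1 = (100)·446 + (-103)·433.

1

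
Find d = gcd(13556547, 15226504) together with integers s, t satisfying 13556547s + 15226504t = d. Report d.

1

Euclidean algorithm:
15226504 = 1·13556547 + 1669957
13556547 = 8·1669957 + 196891
1669957 = 8·196891 + 94829
196891 = 2·94829 + 7233
94829 = 13·7233 + 800
7233 = 9·800 + 33
800 = 24·33 + 8
33 = 4·8 + 1
8 = 8·1 + 0
gcd(13556547, 15226504) = 1.
Back-substituting:
1 = 33 − 4·8
1 = −4·800 + 97·33
1 = 97·7233 − 877·800
1 = −877·94829 + 11498·7233
1 = 11498·196891 − 23873·94829
1 = −23873·1669957 + 202482·196891
1 = 202482·13556547 − 1643729·1669957
1 = −1643729·15226504 + 1846211·13556547
So 1 = (-1643729)·15226504 + (1846211)·13556547.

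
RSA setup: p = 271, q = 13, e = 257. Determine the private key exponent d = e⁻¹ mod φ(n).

353

φ(n) = (p−1)(q−1) = 270·12 = 3240.
Need d with 257·d ≡ 1 (mod 3240). Apply the extended Euclidean algorithm:
3240 = 12*257 + 156
257 = 1*156 + 101
156 = 1*101 + 55
101 = 1*55 + 46
55 = 1*46 + 9
46 = 5*9 + 1
9 = 9*1 + 0
Back-substitute:
1 = 46 − 5·9
1 = −5·55 + 6·46
1 = 6·101 − 11·55
1 = −11·156 + 17·101
1 = 17·257 − 28·156
1 = −28·3240 + 353·257
So 257·353 ≡ 1 (mod 3240), hence d = 353.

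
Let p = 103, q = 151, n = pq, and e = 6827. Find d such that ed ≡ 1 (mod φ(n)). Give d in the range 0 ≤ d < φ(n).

φ(n) = (p−1)(q−1) = 102·150 = 15300.
Need d with 6827·d ≡ 1 (mod 15300). Apply the extended Euclidean algorithm:
15300 = 2×6827 + 1646
6827 = 4×1646 + 243
1646 = 6×243 + 188
243 = 1×188 + 55
188 = 3×55 + 23
55 = 2×23 + 9
23 = 2×9 + 5
9 = 1×5 + 4
5 = 1×4 + 1
4 = 4×1 + 0
Back-substitute:
1 = 5 − 4
1 = −9 + 2·5
1 = 2·23 − 5·9
1 = −5·55 + 12·23
1 = 12·188 − 41·55
1 = −41·243 + 53·188
1 = 53·1646 − 359·243
1 = −359·6827 + 1489·1646
1 = 1489·15300 − 3337·6827
So 6827·(-3337) ≡ 1 (mod 15300), hence d ≡ -3337 ≡ 11963 (mod 15300).

11963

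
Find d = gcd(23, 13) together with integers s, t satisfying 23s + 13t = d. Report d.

1

Euclidean algorithm:
23 = 1·13 + 10
13 = 1·10 + 3
10 = 3·3 + 1
3 = 3·1 + 0
gcd(23, 13) = 1.
Working backward:
1 = 10 − 3·3
1 = −3·13 + 4·10
1 = 4·23 − 7·13
So 1 = (4)·23 + (-7)·13.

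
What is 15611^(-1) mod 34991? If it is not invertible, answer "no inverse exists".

10203

Extended Euclidean algorithm:
34991 = 2·15611 + 3769
15611 = 4·3769 + 535
3769 = 7·535 + 24
535 = 22·24 + 7
24 = 3·7 + 3
7 = 2·3 + 1
3 = 3·1 + 0
The gcd is 1. Working backward:
1 = 7 − 2·3
1 = −2·24 + 7·7
1 = 7·535 − 156·24
1 = −156·3769 + 1099·535
1 = 1099·15611 − 4552·3769
1 = −4552·34991 + 10203·15611
So 15611·10203 ≡ 1 (mod 34991).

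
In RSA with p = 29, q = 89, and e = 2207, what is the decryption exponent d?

767

φ(n) = (p−1)(q−1) = 28·88 = 2464.
Need d with 2207·d ≡ 1 (mod 2464). Apply the extended Euclidean algorithm:
2464 = 1×2207 + 257
2207 = 8×257 + 151
257 = 1×151 + 106
151 = 1×106 + 45
106 = 2×45 + 16
45 = 2×16 + 13
16 = 1×13 + 3
13 = 4×3 + 1
3 = 3×1 + 0
Back-substitute:
1 = 13 − 4·3
1 = −4·16 + 5·13
1 = 5·45 − 14·16
1 = −14·106 + 33·45
1 = 33·151 − 47·106
1 = −47·257 + 80·151
1 = 80·2207 − 687·257
1 = −687·2464 + 767·2207
So 2207·767 ≡ 1 (mod 2464), hence d = 767.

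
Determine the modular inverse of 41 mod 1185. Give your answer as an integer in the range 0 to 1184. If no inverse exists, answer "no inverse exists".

896

Extended Euclidean algorithm:
1185 = 28×41 + 37
41 = 1×37 + 4
37 = 9×4 + 1
4 = 4×1 + 0
Since gcd(41, 1185) = 1, back-substitute to write 1 as a combination:
1 = 37 − 9·4
1 = −9·41 + 10·37
1 = 10·1185 − 289·41
Thus 41·(-289) ≡ 1 (mod 1185); reducing, -289 mod 1185 = 896.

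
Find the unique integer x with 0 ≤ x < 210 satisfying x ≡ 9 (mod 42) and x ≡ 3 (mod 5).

93

Write x = 9 + 42·k. Then 42·k ≡ 3 − 9 ≡ 4 (mod 5).
Need 42⁻¹ mod 5. Extended Euclid on (5, 2):
5 = 2·2 + 1
2 = 2·1 + 0
Back-substitute:
1 = 5 − 2·2
42⁻¹ ≡ 3 (mod 5), so k ≡ 3·4 ≡ 2 (mod 5).
x = 9 + 42·2 = 93.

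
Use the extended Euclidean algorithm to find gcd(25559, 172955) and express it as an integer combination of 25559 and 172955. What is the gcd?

1

Euclidean algorithm:
172955 = 6*25559 + 19601
25559 = 1*19601 + 5958
19601 = 3*5958 + 1727
5958 = 3*1727 + 777
1727 = 2*777 + 173
777 = 4*173 + 85
173 = 2*85 + 3
85 = 28*3 + 1
3 = 3*1 + 0
gcd(25559, 172955) = 1.
Working backward:
1 = 85 − 28·3
1 = −28·173 + 57·85
1 = 57·777 − 256·173
1 = −256·1727 + 569·777
1 = 569·5958 − 1963·1727
1 = −1963·19601 + 6458·5958
1 = 6458·25559 − 8421·19601
1 = −8421·172955 + 56984·25559
So 1 = (-8421)·172955 + (56984)·25559.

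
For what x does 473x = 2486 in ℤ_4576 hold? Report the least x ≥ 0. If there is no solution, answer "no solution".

102

First find gcd(473, 4576):
4576 = 9*473 + 319
473 = 1*319 + 154
319 = 2*154 + 11
154 = 14*11 + 0
gcd = 11 and 11 | 2486, so solutions exist. Divide through by 11: 43x ≡ 226 (mod 416).
Now find 43⁻¹ mod 416:
416 = 9·43 + 29
43 = 1·29 + 14
29 = 2·14 + 1
14 = 14·1 + 0
Back-substitute:
1 = 29 − 2·14
1 = −2·43 + 3·29
1 = 3·416 − 29·43
So 43·(-29) ≡ 1 (mod 416), i.e. 43⁻¹ ≡ 387.
Then x ≡ 387·226 ≡ 102 (mod 416); the smallest non-negative solution is x = 102.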